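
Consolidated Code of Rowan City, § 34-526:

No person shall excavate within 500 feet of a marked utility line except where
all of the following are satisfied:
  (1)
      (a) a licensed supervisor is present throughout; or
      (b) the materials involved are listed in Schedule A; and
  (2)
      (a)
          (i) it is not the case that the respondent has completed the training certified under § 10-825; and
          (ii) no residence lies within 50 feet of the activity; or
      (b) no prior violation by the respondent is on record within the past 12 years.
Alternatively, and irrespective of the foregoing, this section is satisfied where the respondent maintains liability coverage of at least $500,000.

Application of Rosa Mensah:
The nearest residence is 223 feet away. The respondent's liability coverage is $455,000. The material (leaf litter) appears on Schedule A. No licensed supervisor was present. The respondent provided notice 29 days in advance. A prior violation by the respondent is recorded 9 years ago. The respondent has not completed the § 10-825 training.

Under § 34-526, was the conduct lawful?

Yes — lawful.

(a) supervisor present — not met.
(b) Schedule A material — met.
(1) = F OR T = true.
(i) not (training certified) — satisfied.
(ii) no residence in 50 ft — met.
(a) = T AND T = true.
(b) no prior violation — not satisfied.
(2) = T OR F = true.
Overall: T AND T → true.
Exception (coverage ≥ $500,000) — not satisfied.
Result: main true OR exception false → true.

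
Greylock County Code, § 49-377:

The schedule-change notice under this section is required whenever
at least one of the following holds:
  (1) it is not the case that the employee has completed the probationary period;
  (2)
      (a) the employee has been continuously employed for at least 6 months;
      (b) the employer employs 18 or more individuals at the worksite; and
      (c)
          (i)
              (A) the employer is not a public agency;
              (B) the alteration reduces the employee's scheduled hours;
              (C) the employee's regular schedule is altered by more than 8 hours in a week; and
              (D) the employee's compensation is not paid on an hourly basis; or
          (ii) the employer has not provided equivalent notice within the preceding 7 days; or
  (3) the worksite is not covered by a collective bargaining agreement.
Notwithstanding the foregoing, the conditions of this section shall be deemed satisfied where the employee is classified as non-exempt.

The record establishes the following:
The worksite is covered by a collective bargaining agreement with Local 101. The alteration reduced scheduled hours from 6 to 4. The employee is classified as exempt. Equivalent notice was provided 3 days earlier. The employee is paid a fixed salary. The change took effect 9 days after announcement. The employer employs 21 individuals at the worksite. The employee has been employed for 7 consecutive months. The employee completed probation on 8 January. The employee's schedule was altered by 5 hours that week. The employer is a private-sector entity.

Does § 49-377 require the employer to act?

No — not required.

(1) not (past probation) — fails.
(a) tenure ≥ 6 mo. — met.
(b) ≥ 18 at site — met.
(A) not (public agency) — holds.
(B) hours reduced — satisfied.
(C) schedule shift > 8h — fails.
(D) not (hourly-paid) — satisfied.
So (i) is not satisfied (T AND T AND F AND T).
(ii) no recent notice — fails.
(c): F OR F → false.
So (2) is not satisfied (T AND T AND F).
(3) no CBA — fails.
Overall = F OR F OR F = false.
Exception (non-exempt) — not satisfied.
Result: main false OR exception false → false.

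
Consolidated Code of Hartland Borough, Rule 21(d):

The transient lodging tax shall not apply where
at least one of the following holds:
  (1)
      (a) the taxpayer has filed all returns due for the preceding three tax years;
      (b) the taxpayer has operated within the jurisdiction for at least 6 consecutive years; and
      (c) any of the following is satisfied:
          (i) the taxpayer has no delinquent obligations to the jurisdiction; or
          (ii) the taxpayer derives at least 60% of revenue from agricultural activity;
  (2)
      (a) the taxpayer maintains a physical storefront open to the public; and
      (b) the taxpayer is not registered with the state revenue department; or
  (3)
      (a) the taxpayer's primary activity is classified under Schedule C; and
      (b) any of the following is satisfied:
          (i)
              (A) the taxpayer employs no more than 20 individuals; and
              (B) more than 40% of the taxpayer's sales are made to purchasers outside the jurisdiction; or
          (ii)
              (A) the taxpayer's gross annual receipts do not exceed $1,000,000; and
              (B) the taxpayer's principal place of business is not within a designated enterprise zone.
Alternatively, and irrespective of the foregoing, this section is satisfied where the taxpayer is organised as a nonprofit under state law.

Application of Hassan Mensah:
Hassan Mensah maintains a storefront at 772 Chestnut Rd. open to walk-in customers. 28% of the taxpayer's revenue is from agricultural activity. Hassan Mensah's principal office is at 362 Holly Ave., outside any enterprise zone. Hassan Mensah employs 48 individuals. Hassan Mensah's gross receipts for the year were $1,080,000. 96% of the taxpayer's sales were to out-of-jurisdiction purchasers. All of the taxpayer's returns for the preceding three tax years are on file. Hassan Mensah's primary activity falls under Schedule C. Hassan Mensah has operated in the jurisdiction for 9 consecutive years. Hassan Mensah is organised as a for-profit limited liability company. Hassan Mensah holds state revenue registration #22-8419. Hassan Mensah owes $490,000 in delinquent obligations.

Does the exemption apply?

(a) returns current — holds.
(b) ≥ 6 yrs in jurisdiction — met.
(i) no delinquency — fails.
(ii) ≥60% agricultural — not met.
(c): F OR F → false.
(1) = T AND T AND F = false.
(a) has storefront — met.
(b) not (state-registered) — fails.
So (2) is not satisfied (T AND F).
(a) Schedule C activity — met.
(A) ≤ 20 employees — fails.
(B) >40% out-of-jur. sales — satisfied.
(i) = F AND T = false.
(A) receipts ≤ $1,000,000 — not met.
(B) not (in enterprise zone) — satisfied.
(ii): F AND T → false.
(b): F OR F → false.
So (3) is not satisfied (T AND F).
So Overall is not satisfied (F OR F OR F).
Exception (nonprofit) — not satisfied.
Result: main false OR exception false → false.

No — not exempt.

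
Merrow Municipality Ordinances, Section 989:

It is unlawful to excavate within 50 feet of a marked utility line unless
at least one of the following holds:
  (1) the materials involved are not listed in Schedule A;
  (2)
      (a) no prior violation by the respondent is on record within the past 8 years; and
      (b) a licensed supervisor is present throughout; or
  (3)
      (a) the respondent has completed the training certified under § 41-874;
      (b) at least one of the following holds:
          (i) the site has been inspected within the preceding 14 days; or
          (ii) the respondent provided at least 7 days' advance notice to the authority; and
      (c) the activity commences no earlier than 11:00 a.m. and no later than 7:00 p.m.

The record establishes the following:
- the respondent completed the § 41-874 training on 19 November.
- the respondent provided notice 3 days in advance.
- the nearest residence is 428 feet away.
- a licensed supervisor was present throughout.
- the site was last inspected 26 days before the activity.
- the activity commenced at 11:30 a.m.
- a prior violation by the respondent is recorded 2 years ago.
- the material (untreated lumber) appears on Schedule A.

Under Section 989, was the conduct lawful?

No — unlawful.

(1) not (Schedule A material) — not met.
(a) no prior violation — fails.
(b) supervisor present — holds.
(2) = F AND T = false.
(a) training certified — met.
(i) site inspected — not satisfied.
(ii) ≥7 days' notice — not met.
(b): F OR F → false.
(c) start within hours — holds.
So (3) is not satisfied (T AND F AND T).
So Overall is not satisfied (F OR F OR F).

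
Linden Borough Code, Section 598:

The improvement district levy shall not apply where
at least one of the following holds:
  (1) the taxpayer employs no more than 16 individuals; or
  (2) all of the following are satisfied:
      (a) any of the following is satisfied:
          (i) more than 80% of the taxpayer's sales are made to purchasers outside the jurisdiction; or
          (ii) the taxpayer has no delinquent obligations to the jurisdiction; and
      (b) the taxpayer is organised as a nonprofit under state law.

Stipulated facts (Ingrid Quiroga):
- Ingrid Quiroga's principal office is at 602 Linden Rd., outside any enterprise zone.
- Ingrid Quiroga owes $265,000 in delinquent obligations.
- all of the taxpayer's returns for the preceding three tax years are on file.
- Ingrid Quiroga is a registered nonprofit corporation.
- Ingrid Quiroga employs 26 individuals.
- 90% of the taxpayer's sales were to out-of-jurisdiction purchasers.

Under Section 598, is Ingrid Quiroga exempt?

(1) ≤ 16 employees — fails.
(i) >80% out-of-jur. sales — met.
(ii) no delinquency — fails.
(a): T OR F → true.
(b) nonprofit — satisfied.
(2): T AND T → true.
So Overall is satisfied (F OR T).

Yes — exempt.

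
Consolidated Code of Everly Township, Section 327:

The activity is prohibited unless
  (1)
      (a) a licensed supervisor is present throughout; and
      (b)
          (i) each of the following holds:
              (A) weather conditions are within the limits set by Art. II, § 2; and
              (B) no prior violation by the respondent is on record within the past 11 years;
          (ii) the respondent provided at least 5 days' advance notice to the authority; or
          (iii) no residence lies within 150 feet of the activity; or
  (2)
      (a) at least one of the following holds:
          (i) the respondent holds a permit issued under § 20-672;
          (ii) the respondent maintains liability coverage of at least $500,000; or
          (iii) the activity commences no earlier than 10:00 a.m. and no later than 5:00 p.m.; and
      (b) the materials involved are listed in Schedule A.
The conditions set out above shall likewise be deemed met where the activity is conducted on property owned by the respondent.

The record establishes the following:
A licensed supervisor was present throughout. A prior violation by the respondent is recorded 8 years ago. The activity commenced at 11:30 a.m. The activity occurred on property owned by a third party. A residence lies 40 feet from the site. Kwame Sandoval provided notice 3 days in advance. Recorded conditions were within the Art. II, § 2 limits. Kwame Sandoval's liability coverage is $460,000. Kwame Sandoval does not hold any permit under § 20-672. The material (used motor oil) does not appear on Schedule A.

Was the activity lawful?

No — unlawful.

(a) supervisor present — holds.
(A) weather ok — met.
(B) no prior violation — not satisfied.
(i) = T AND F = false.
(ii) ≥5 days' notice — fails.
(iii) no residence in 150 ft — not met.
(b): F OR F OR F → false.
So (1) is not satisfied (T AND F).
(i) holds permit — not satisfied.
(ii) coverage ≥ $500,000 — not satisfied.
(iii) start within hours — holds.
(a) = F OR F OR T = true.
(b) Schedule A material — not met.
(2) = T AND F = false.
So Overall is not satisfied (F OR F).
Exception (own property) — not satisfied.
Result: main false OR exception false → false.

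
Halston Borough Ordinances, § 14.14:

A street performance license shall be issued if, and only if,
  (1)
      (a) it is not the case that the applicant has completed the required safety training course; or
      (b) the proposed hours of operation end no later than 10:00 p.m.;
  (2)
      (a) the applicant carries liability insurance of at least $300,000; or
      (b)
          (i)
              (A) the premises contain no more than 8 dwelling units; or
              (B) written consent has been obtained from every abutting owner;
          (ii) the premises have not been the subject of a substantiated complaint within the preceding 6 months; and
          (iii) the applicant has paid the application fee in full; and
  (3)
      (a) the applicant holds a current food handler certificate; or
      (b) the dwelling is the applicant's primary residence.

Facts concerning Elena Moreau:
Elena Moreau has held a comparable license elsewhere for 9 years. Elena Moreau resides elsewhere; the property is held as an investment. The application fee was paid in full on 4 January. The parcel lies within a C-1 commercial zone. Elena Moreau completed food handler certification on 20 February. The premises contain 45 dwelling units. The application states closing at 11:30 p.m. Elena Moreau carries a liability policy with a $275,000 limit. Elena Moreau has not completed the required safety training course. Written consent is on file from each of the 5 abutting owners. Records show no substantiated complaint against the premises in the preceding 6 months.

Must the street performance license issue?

Yes — granted.

(a) not (safety training) — satisfied.
(b) closes by 10 p.m. — not met.
(1): T OR F → true.
(a) insurance ≥ $300,000 — not met.
(A) ≤ 8 units — fails.
(B) all abutters consent — satisfied.
(i): F OR T → true.
(ii) no complaint in 6 mo. — holds.
(iii) fee paid — satisfied.
So (b) is satisfied (T AND T AND T).
(2): F OR T → true.
(a) food handler cert. — met.
(b) primary residence — not satisfied.
(3): T OR F → true.
So Overall is satisfied (T AND T AND T).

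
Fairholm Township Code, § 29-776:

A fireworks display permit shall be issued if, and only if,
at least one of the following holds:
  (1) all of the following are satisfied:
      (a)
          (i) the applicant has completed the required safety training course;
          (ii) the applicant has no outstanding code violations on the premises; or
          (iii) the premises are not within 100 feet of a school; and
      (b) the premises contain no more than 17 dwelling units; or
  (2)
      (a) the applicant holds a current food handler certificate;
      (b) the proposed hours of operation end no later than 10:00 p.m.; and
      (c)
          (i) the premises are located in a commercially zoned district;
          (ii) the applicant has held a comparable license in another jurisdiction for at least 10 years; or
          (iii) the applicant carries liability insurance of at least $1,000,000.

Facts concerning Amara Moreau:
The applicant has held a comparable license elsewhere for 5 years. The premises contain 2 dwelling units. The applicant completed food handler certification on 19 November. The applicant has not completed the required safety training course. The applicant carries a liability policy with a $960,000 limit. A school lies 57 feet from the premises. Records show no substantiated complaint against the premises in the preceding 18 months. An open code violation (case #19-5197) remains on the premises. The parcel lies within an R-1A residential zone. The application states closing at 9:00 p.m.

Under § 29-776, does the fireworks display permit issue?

(i) safety training — not met.
(ii) no code violations — fails.
(iii) ≥100 ft from school — not satisfied.
So (a) is not satisfied (F OR F OR F).
(b) ≤ 17 units — met.
(1): F AND T → false.
(a) food handler cert. — holds.
(b) closes by 10 p.m. — holds.
(i) commercially zoned — fails.
(ii) prior license ≥ 10 yr — not met.
(iii) insurance ≥ $1,000,000 — fails.
(c): F OR F OR F → false.
So (2) is not satisfied (T AND T AND F).
Overall = F OR F = false.

No — denied.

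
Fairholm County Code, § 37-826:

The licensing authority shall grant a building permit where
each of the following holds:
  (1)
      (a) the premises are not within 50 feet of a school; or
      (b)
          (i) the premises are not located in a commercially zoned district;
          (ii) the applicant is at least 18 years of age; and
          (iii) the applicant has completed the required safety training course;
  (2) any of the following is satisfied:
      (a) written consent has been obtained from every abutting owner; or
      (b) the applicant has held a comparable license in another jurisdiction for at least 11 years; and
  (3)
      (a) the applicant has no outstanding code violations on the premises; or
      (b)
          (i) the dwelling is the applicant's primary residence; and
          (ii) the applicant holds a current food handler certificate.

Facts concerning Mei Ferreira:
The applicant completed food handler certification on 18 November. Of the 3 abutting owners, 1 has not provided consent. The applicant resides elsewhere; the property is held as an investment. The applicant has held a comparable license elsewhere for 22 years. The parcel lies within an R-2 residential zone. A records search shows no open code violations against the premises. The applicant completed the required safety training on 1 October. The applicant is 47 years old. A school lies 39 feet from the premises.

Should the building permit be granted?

Yes — granted.

(a) ≥50 ft from school — fails.
(i) not (commercially zoned) — satisfied.
(ii) age ≥ 18 — met.
(iii) safety training — met.
So (b) is satisfied (T AND T AND T).
So (1) is satisfied (F OR T).
(a) all abutters consent — not satisfied.
(b) prior license ≥ 11 yr — satisfied.
(2) = F OR T = true.
(a) no code violations — satisfied.
(i) primary residence — not satisfied.
(ii) food handler cert. — met.
So (b) is not satisfied (F AND T).
(3): T OR F → true.
Overall: T AND T AND T → true.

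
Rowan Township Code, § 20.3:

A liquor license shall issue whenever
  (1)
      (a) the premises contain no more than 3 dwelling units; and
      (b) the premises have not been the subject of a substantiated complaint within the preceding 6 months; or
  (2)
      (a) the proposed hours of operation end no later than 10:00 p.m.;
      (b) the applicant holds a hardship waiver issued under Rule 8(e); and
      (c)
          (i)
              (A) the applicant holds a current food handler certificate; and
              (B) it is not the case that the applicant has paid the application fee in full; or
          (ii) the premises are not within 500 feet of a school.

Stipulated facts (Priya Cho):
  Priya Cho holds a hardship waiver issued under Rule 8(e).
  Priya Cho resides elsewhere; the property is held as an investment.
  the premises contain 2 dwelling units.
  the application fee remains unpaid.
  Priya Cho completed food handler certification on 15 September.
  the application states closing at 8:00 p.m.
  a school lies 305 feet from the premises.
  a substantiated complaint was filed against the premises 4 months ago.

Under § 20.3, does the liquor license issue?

Yes — granted.

(a) ≤ 3 units — met.
(b) no complaint in 6 mo. — not satisfied.
(1) = T AND F = false.
(a) closes by 10 p.m. — holds.
(b) hardship waiver — satisfied.
(A) food handler cert. — satisfied.
(B) not (fee paid) — met.
So (i) is satisfied (T AND T).
(ii) ≥500 ft from school — not met.
(c) = T OR F = true.
So (2) is satisfied (T AND T AND T).
Overall: F OR T → true.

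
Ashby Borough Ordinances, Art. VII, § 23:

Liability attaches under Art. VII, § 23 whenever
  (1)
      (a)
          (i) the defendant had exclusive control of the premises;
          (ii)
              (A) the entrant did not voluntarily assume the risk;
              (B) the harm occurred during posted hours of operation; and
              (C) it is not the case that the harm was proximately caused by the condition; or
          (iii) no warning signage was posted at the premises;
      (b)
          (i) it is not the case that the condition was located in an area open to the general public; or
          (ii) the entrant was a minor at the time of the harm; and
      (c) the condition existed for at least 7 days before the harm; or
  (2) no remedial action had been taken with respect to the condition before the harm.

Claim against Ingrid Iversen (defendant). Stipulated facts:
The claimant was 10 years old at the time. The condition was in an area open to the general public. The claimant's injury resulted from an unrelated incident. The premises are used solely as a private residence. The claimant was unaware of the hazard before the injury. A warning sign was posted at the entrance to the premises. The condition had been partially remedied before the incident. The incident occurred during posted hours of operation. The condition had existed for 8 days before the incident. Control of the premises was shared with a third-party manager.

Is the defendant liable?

(i) exclusive control — not satisfied.
(A) no assumed risk — met.
(B) during posted hours — satisfied.
(C) not (proximate cause) — satisfied.
(ii): T AND T AND T → true.
(iii) no signage posted — not satisfied.
(a) = F OR T OR F = true.
(i) not (public area) — fails.
(ii) entrant a minor — holds.
(b): F OR T → true.
(c) condition ≥7 days old — holds.
(1): T AND T AND T → true.
(2) no remedial action — fails.
Overall: T OR F → true.

Yes — liable.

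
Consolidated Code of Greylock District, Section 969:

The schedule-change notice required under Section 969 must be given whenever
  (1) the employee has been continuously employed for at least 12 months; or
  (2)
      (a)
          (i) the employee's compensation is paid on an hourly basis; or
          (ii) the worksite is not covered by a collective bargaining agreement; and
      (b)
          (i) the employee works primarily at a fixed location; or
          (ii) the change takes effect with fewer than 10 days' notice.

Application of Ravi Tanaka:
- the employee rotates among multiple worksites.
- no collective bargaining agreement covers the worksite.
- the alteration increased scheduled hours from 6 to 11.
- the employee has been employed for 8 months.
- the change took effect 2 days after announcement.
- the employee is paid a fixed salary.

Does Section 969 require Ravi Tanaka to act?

Yes — required.

(1) tenure ≥ 12 mo. — fails.
(i) hourly-paid — not satisfied.
(ii) no CBA — holds.
So (a) is satisfied (F OR T).
(i) fixed location — not satisfied.
(ii) < 10 days' notice — holds.
So (b) is satisfied (F OR T).
(2) = T AND T = true.
Overall: F OR T → true.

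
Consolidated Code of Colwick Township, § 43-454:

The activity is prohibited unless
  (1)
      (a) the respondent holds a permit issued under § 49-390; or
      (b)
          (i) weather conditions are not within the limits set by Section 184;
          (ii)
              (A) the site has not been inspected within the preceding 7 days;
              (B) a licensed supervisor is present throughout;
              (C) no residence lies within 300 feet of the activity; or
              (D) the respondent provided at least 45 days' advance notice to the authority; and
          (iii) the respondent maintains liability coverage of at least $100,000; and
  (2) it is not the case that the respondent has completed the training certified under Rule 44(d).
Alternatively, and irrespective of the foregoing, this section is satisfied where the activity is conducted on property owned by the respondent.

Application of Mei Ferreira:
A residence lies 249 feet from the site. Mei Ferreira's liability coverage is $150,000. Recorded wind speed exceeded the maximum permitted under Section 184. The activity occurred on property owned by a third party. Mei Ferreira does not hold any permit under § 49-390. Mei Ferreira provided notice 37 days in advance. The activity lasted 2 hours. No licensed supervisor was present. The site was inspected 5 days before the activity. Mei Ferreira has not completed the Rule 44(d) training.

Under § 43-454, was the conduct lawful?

No — unlawful.

(a) holds permit — not satisfied.
(i) not (weather ok) — holds.
(A) not (site inspected) — fails.
(B) supervisor present — not met.
(C) no residence in 300 ft — not met.
(D) ≥45 days' notice — fails.
So (ii) is not satisfied (F OR F OR F OR F).
(iii) coverage ≥ $100,000 — met.
So (b) is not satisfied (T AND F AND T).
(1) = F OR F = false.
(2) not (training certified) — satisfied.
Overall = F AND T = false.
Exception (own property) — not satisfied.
Result: main false OR exception false → false.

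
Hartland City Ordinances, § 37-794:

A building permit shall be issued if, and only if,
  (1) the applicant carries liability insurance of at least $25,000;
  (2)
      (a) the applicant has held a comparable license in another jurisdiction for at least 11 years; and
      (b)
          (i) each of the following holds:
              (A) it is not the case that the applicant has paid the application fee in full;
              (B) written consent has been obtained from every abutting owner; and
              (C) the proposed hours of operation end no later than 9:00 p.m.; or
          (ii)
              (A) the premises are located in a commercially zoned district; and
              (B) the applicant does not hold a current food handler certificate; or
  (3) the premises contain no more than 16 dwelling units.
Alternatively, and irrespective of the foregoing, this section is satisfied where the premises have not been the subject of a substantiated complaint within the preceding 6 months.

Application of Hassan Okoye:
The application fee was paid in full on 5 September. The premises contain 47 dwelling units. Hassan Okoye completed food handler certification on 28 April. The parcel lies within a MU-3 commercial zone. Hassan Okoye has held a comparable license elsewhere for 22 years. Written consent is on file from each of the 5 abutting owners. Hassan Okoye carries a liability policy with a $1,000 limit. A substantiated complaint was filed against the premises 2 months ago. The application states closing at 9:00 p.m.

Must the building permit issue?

(1) insurance ≥ $25,000 — not satisfied.
(a) prior license ≥ 11 yr — met.
(A) not (fee paid) — fails.
(B) all abutters consent — satisfied.
(C) closes by 9 p.m. — holds.
(i) = F AND T AND T = false.
(A) commercially zoned — met.
(B) not (food handler cert.) — not satisfied.
(ii): T AND F → false.
(b) = F OR F = false.
So (2) is not satisfied (T AND F).
(3) ≤ 16 units — fails.
Overall = F OR F OR F = false.
Exception (no complaint in 6 mo.) — not satisfied.
Result: main false OR exception false → false.

No — denied.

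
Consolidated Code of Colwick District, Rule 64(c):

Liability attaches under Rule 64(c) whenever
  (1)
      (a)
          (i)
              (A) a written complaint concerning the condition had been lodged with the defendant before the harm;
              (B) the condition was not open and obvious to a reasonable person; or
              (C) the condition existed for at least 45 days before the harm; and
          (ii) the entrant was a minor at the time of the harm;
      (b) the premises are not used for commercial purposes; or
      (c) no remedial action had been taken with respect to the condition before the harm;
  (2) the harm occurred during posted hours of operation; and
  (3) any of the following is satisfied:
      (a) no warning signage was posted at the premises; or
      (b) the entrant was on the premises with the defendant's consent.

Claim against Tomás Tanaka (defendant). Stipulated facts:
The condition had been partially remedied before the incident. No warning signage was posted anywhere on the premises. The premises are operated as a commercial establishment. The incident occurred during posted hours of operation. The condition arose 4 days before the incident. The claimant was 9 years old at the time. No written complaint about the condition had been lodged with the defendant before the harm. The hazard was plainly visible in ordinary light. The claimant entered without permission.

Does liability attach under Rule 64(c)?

(A) complaint lodged — fails.
(B) not open/obvious — fails.
(C) condition ≥45 days old — fails.
(i) = F OR F OR F = false.
(ii) entrant a minor — holds.
(a): F AND T → false.
(b) not (commercial use) — not satisfied.
(c) no remedial action — not satisfied.
(1): F OR F OR F → false.
(2) during posted hours — holds.
(a) no signage posted — met.
(b) consent to enter — not satisfied.
(3): T OR F → true.
Overall: F AND T AND T → false.

No — not liable.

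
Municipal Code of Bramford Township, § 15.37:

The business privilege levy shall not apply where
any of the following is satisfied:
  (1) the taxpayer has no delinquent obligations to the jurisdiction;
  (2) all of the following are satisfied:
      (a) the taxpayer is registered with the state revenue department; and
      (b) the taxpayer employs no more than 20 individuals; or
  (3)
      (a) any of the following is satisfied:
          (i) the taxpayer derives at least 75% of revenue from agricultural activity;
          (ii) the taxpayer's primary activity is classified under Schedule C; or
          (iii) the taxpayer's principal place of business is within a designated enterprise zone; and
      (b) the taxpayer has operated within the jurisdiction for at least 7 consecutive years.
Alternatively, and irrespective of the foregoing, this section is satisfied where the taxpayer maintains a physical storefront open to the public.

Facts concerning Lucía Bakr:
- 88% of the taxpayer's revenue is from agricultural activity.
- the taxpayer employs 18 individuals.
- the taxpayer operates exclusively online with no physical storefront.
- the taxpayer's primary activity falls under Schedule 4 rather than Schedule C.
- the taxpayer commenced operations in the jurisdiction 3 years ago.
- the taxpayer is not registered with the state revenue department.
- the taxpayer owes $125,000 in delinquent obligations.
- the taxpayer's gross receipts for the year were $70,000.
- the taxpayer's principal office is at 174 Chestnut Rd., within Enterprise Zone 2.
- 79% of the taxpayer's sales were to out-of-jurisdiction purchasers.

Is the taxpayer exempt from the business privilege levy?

No — not exempt.

(1) no delinquency — fails.
(a) state-registered — not met.
(b) ≤ 20 employees — met.
(2): F AND T → false.
(i) ≥75% agricultural — met.
(ii) Schedule C activity — fails.
(iii) in enterprise zone — satisfied.
(a): T OR F OR T → true.
(b) ≥ 7 yrs in jurisdiction — fails.
(3) = T AND F = false.
Overall = F OR F OR F = false.
Exception (has storefront) — not satisfied.
Result: main false OR exception false → false.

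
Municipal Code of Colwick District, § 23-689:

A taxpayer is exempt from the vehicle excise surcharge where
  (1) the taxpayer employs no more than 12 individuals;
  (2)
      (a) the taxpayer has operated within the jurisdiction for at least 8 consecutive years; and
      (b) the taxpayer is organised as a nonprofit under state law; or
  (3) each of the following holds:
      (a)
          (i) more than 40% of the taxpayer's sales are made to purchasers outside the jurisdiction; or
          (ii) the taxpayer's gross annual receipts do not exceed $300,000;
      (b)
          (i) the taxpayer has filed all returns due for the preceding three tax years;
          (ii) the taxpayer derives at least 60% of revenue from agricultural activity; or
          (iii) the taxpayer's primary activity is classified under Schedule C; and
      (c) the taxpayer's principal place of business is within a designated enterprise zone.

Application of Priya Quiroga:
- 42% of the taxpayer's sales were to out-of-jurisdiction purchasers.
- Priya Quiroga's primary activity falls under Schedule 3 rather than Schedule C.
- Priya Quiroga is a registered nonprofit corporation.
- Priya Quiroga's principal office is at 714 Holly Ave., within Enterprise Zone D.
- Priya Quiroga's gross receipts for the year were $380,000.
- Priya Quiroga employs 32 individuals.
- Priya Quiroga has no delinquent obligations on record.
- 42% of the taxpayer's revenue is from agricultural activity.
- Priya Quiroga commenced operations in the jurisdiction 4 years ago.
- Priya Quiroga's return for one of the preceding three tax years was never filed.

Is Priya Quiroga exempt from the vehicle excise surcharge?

(1) ≤ 12 employees — not met.
(a) ≥ 8 yrs in jurisdiction — not met.
(b) nonprofit — holds.
So (2) is not satisfied (F AND T).
(i) >40% out-of-jur. sales — satisfied.
(ii) receipts ≤ $300,000 — fails.
(a) = T OR F = true.
(i) returns current — fails.
(ii) ≥60% agricultural — not met.
(iii) Schedule C activity — fails.
(b) = F OR F OR F = false.
(c) in enterprise zone — satisfied.
(3): T AND F AND T → false.
Overall: F OR F OR F → false.

No — not exempt.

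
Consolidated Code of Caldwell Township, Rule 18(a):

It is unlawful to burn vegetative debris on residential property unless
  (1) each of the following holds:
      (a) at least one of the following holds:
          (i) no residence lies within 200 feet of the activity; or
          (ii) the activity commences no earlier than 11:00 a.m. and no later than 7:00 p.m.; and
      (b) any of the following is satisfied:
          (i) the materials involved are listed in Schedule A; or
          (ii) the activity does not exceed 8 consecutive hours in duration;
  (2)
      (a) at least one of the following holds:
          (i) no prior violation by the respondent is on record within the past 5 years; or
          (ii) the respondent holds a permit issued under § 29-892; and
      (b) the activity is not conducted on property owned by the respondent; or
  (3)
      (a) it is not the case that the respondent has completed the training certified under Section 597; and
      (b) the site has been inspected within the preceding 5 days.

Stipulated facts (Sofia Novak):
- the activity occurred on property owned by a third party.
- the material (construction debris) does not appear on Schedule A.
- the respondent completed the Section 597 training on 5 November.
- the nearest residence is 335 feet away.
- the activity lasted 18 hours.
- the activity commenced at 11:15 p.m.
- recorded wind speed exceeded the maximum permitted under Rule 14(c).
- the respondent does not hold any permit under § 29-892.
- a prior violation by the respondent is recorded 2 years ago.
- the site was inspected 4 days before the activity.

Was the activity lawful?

(i) no residence in 200 ft — holds.
(ii) start within hours — fails.
(a): T OR F → true.
(i) Schedule A material — fails.
(ii) ≤ 8 hrs duration — not met.
(b): F OR F → false.
(1): T AND F → false.
(i) no prior violation — not met.
(ii) holds permit — fails.
(a) = F OR F = false.
(b) not (own property) — holds.
(2): F AND T → false.
(a) not (training certified) — not met.
(b) site inspected — satisfied.
(3): F AND T → false.
Overall: F OR F OR F → false.

No — unlawful.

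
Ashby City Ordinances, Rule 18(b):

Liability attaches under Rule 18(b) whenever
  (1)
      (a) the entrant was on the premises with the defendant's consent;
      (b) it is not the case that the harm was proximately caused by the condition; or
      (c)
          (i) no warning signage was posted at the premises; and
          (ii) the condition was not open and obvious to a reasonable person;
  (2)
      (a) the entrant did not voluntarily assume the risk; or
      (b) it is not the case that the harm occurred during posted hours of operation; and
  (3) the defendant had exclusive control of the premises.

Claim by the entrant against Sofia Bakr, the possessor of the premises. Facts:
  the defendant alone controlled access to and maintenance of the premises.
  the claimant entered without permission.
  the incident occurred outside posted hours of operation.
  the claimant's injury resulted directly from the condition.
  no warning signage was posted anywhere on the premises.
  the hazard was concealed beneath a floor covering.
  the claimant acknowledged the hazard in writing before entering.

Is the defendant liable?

(a) consent to enter — not met.
(b) not (proximate cause) — fails.
(i) no signage posted — met.
(ii) not open/obvious — satisfied.
So (c) is satisfied (T AND T).
(1) = F OR F OR T = true.
(a) no assumed risk — not met.
(b) not (during posted hours) — holds.
(2): F OR T → true.
(3) exclusive control — satisfied.
So Overall is satisfied (T AND T AND T).

Yes — liable.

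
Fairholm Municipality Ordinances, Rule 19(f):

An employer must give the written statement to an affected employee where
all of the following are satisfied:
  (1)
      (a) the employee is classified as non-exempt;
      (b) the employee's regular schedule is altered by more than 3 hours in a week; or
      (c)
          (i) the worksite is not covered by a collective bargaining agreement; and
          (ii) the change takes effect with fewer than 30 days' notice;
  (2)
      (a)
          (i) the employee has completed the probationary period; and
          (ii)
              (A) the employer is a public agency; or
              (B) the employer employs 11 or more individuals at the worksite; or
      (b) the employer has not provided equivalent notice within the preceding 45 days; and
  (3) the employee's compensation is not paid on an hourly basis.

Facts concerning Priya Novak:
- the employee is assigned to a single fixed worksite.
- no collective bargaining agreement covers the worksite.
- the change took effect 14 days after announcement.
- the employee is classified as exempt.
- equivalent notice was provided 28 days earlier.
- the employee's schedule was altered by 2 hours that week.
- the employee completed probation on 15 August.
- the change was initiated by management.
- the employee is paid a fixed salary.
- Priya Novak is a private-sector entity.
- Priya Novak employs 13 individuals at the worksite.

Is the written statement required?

Yes — required.

(a) non-exempt — fails.
(b) schedule shift > 3h — not met.
(i) no CBA — satisfied.
(ii) < 30 days' notice — holds.
(c) = T AND T = true.
(1): F OR F OR T → true.
(i) past probation — holds.
(A) public agency — not met.
(B) ≥ 11 at site — holds.
(ii): F OR T → true.
(a) = T AND T = true.
(b) no recent notice — not met.
(2): T OR F → true.
(3) not (hourly-paid) — met.
Overall: T AND T AND T → true.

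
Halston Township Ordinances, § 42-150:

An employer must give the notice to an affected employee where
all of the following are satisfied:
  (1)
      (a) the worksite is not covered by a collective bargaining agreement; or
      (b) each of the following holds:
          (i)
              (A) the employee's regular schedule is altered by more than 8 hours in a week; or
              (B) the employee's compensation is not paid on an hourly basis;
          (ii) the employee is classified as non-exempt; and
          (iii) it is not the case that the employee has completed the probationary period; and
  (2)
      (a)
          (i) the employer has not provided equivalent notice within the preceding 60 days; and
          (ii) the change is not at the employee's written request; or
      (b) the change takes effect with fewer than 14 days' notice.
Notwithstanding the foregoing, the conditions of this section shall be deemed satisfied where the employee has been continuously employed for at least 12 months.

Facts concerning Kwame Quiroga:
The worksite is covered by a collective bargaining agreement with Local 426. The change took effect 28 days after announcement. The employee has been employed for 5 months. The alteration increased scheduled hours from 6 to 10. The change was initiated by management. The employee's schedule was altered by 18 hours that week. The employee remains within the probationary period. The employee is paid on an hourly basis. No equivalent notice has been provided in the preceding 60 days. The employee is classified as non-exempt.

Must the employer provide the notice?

(a) no CBA — not satisfied.
(A) schedule shift > 8h — satisfied.
(B) not (hourly-paid) — not met.
So (i) is satisfied (T OR F).
(ii) non-exempt — holds.
(iii) not (past probation) — holds.
(b): T AND T AND T → true.
(1) = F OR T = true.
(i) no recent notice — satisfied.
(ii) not employee-requested — satisfied.
(a) = T AND T = true.
(b) < 14 days' notice — not satisfied.
So (2) is satisfied (T OR F).
So Overall is satisfied (T AND T).
Exception (tenure ≥ 12 mo.) — not satisfied.
Result: main true OR exception false → true.

Yes — required.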